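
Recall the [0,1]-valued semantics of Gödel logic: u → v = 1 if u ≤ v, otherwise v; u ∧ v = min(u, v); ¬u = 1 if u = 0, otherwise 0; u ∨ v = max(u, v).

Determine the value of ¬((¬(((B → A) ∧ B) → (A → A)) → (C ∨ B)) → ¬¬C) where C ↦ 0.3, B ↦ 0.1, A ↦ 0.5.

(B → A): 0.1 ≤ 0.5, so result = 1
((B → A) ∧ B) = min(1, 0.1) = 0.1
(A → A): 0.5 ≤ 0.5, so result = 1
(((B → A) ∧ B) → (A → A)): 0.1 ≤ 1, so result = 1
¬(((B → A) ∧ B) → (A → A)): Gödel ¬ of 1 = 0 (operand ≠ 0)
(C ∨ B) = max(0.3, 0.1) = 0.3
(¬(((B → A) ∧ B) → (A → A)) → (C ∨ B)): 0 ≤ 0.3, so result = 1
¬C: Gödel ¬ of 0.3 = 0 (operand ≠ 0)
¬¬C: Gödel ¬ of 0 = 1 (operand is 0)
((¬(((B → A) ∧ B) → (A → A)) → (C ∨ B)) → ¬¬C): 1 ≤ 1, so result = 1
¬((¬(((B → A) ∧ B) → (A → A)) → (C ∨ B)) → ¬¬C): Gödel ¬ of 1 = 0 (operand ≠ 0)

0.00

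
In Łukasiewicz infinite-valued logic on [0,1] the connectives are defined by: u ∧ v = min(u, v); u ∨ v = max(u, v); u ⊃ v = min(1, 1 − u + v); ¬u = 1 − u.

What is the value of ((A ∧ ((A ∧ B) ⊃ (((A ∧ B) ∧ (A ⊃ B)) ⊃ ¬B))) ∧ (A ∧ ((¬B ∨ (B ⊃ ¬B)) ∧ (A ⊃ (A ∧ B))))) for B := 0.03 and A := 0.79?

0.24

(A ∧ B) = min(0.79, 0.03) = 0.03
(A ∧ B) = min(0.79, 0.03) = 0.03
(A ⊃ B): min(1, 1 − 0.79 + 0.03) = 0.24
((A ∧ B) ∧ (A ⊃ B)) = min(0.03, 0.24) = 0.03
¬B: Łukasiewicz ¬ gives 1 − 0.03 = 0.97
(((A ∧ B) ∧ (A ⊃ B)) ⊃ ¬B): min(1, 1 − 0.03 + 0.97) = 1
((A ∧ B) ⊃ (((A ∧ B) ∧ (A ⊃ B)) ⊃ ¬B)): min(1, 1 − 0.03 + 1) = 1
(A ∧ ((A ∧ B) ⊃ (((A ∧ B) ∧ (A ⊃ B)) ⊃ ¬B))) = min(0.79, 1) = 0.79
¬B: Łukasiewicz ¬ gives 1 − 0.03 = 0.97
¬B: Łukasiewicz ¬ gives 1 − 0.03 = 0.97
(B ⊃ ¬B): min(1, 1 − 0.03 + 0.97) = 1
(¬B ∨ (B ⊃ ¬B)) = max(0.97, 1) = 1
(A ∧ B) = min(0.79, 0.03) = 0.03
(A ⊃ (A ∧ B)): min(1, 1 − 0.79 + 0.03) = 0.24
((¬B ∨ (B ⊃ ¬B)) ∧ (A ⊃ (A ∧ B))) = min(1, 0.24) = 0.24
(A ∧ ((¬B ∨ (B ⊃ ¬B)) ∧ (A ⊃ (A ∧ B)))) = min(0.79, 0.24) = 0.24
((A ∧ ((A ∧ B) ⊃ (((A ∧ B) ∧ (A ⊃ B)) ⊃ ¬B))) ∧ (A ∧ ((¬B ∨ (B ⊃ ¬B)) ∧ (A ⊃ (A ∧ B))))) = min(0.79, 0.24) = 0.24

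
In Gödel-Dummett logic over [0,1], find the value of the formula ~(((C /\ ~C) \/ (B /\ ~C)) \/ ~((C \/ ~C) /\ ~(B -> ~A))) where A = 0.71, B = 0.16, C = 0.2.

~C: Gödel ¬ of 0.2 = 0 (operand ≠ 0)
(C /\ ~C) = min(0.2, 0) = 0
~C: Gödel ¬ of 0.2 = 0 (operand ≠ 0)
(B /\ ~C) = min(0.16, 0) = 0
((C /\ ~C) \/ (B /\ ~C)) = max(0, 0) = 0
~C: Gödel ¬ of 0.2 = 0 (operand ≠ 0)
(C \/ ~C) = max(0.2, 0) = 0.2
~A: Gödel ¬ of 0.71 = 0 (operand ≠ 0)
(B -> ~A): 0.16 > 0, so result = 0
~(B -> ~A): Gödel ¬ of 0 = 1 (operand is 0)
((C \/ ~C) /\ ~(B -> ~A)) = min(0.2, 1) = 0.2
~((C \/ ~C) /\ ~(B -> ~A)): Gödel ¬ of 0.2 = 0 (operand ≠ 0)
(((C /\ ~C) \/ (B /\ ~C)) \/ ~((C \/ ~C) /\ ~(B -> ~A))) = max(0, 0) = 0
~(((C /\ ~C) \/ (B /\ ~C)) \/ ~((C \/ ~C) /\ ~(B -> ~A))): Gödel ¬ of 0 = 1 (operand is 0)

1.00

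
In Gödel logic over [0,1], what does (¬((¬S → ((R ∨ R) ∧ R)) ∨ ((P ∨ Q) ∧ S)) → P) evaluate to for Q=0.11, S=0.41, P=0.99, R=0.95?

1.00

¬S: Gödel ¬ of 0.41 = 0 (operand ≠ 0)
(R ∨ R) = max(0.95, 0.95) = 0.95
((R ∨ R) ∧ R) = min(0.95, 0.95) = 0.95
(¬S → ((R ∨ R) ∧ R)): 0 ≤ 0.95, so result = 1
(P ∨ Q) = max(0.99, 0.11) = 0.99
((P ∨ Q) ∧ S) = min(0.99, 0.41) = 0.41
((¬S → ((R ∨ R) ∧ R)) ∨ ((P ∨ Q) ∧ S)) = max(1, 0.41) = 1
¬((¬S → ((R ∨ R) ∧ R)) ∨ ((P ∨ Q) ∧ S)): Gödel ¬ of 1 = 0 (operand ≠ 0)
(¬((¬S → ((R ∨ R) ∧ R)) ∨ ((P ∨ Q) ∧ S)) → P): 0 ≤ 0.99, so result = 1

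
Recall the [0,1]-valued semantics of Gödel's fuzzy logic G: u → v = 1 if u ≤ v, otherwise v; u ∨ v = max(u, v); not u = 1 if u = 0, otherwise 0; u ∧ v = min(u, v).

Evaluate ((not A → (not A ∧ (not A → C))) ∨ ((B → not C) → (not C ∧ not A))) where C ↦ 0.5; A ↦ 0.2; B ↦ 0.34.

1.00

not A: Gödel ¬ of 0.2 = 0 (operand ≠ 0)
not A: Gödel ¬ of 0.2 = 0 (operand ≠ 0)
not A: Gödel ¬ of 0.2 = 0 (operand ≠ 0)
(not A → C): 0 ≤ 0.5, so result = 1
(not A ∧ (not A → C)) = min(0, 1) = 0
(not A → (not A ∧ (not A → C))): 0 ≤ 0, so result = 1
not C: Gödel ¬ of 0.5 = 0 (operand ≠ 0)
(B → not C): 0.34 > 0, so result = 0
not C: Gödel ¬ of 0.5 = 0 (operand ≠ 0)
not A: Gödel ¬ of 0.2 = 0 (operand ≠ 0)
(not C ∧ not A) = min(0, 0) = 0
((B → not C) → (not C ∧ not A)): 0 ≤ 0, so result = 1
((not A → (not A ∧ (not A → C))) ∨ ((B → not C) → (not C ∧ not A))) = max(1, 1) = 1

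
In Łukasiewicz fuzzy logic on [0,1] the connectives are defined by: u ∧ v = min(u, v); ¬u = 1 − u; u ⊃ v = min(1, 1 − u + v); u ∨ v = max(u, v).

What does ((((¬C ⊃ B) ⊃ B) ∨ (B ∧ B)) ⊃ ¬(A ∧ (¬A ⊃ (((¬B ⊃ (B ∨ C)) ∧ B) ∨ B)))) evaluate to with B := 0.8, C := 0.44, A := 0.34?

0.86

¬C: Łukasiewicz ¬ gives 1 − 0.44 = 0.56
(¬C ⊃ B): min(1, 1 − 0.56 + 0.8) = 1
((¬C ⊃ B) ⊃ B): min(1, 1 − 1 + 0.8) = 0.8
(B ∧ B) = min(0.8, 0.8) = 0.8
(((¬C ⊃ B) ⊃ B) ∨ (B ∧ B)) = max(0.8, 0.8) = 0.8
¬A: Łukasiewicz ¬ gives 1 − 0.34 = 0.66
¬B: Łukasiewicz ¬ gives 1 − 0.8 = 0.2
(B ∨ C) = max(0.8, 0.44) = 0.8
(¬B ⊃ (B ∨ C)): min(1, 1 − 0.2 + 0.8) = 1
((¬B ⊃ (B ∨ C)) ∧ B) = min(1, 0.8) = 0.8
(((¬B ⊃ (B ∨ C)) ∧ B) ∨ B) = max(0.8, 0.8) = 0.8
(¬A ⊃ (((¬B ⊃ (B ∨ C)) ∧ B) ∨ B)): min(1, 1 − 0.66 + 0.8) = 1
(A ∧ (¬A ⊃ (((¬B ⊃ (B ∨ C)) ∧ B) ∨ B))) = min(0.34, 1) = 0.34
¬(A ∧ (¬A ⊃ (((¬B ⊃ (B ∨ C)) ∧ B) ∨ B))): Łukasiewicz ¬ gives 1 − 0.34 = 0.66
((((¬C ⊃ B) ⊃ B) ∨ (B ∧ B)) ⊃ ¬(A ∧ (¬A ⊃ (((¬B ⊃ (B ∨ C)) ∧ B) ∨ B)))): min(1, 1 − 0.8 + 0.66) = 0.86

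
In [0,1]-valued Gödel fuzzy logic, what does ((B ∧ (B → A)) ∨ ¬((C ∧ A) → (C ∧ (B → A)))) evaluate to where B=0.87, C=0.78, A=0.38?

(B → A): 0.87 > 0.38, so result = 0.38
(B ∧ (B → A)) = min(0.87, 0.38) = 0.38
(C ∧ A) = min(0.78, 0.38) = 0.38
(B → A): 0.87 > 0.38, so result = 0.38
(C ∧ (B → A)) = min(0.78, 0.38) = 0.38
((C ∧ A) → (C ∧ (B → A))): 0.38 ≤ 0.38, so result = 1
¬((C ∧ A) → (C ∧ (B → A))): Gödel ¬ of 1 = 0 (operand ≠ 0)
((B ∧ (B → A)) ∨ ¬((C ∧ A) → (C ∧ (B → A)))) = max(0.38, 0) = 0.38

0.38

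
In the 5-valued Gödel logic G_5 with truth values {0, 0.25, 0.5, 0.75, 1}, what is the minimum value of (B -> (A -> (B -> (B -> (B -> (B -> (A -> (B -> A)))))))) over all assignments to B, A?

Every assignment gives 1. For instance at B = 0, A = 0:
  (B -> A): 0 ≤ 0, so result = 1
  (A -> (B -> A)): 0 ≤ 1, so result = 1
  (B -> (A -> (B -> A))): 0 ≤ 1, so result = 1
  (B -> (B -> (A -> (B -> A)))): 0 ≤ 1, so result = 1
  (B -> (B -> (B -> (A -> (B -> A))))): 0 ≤ 1, so result = 1
  (B -> (B -> (B -> (B -> (A -> (B -> A)))))): 0 ≤ 1, so result = 1
  (A -> (B -> (B -> (B -> (B -> (A -> (B -> A))))))): 0 ≤ 1, so result = 1
  (B -> (A -> (B -> (B -> (B -> (B -> (A -> (B -> A)))))))): 0 ≤ 1, so result = 1
All 25 assignments give value 1 — the formula is a G_5-tautology.

1.00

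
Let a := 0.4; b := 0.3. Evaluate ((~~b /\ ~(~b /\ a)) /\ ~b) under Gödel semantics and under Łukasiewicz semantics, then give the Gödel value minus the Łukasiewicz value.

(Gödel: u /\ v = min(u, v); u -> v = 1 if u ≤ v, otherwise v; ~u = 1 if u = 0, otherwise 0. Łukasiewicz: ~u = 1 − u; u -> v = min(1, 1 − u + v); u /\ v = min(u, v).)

Gödel evaluation:
  ~b: Gödel ¬ of 0.3 = 0 (operand ≠ 0)
  ~~b: Gödel ¬ of 0 = 1 (operand is 0)
  ~b: Gödel ¬ of 0.3 = 0 (operand ≠ 0)
  (~b /\ a) = min(0, 0.4) = 0
  ~(~b /\ a): Gödel ¬ of 0 = 1 (operand is 0)
  (~~b /\ ~(~b /\ a)) = min(1, 1) = 1
  ~b: Gödel ¬ of 0.3 = 0 (operand ≠ 0)
  ((~~b /\ ~(~b /\ a)) /\ ~b) = min(1, 0) = 0
  Gödel value = 0
Łukasiewicz evaluation:
  ~b: Łukasiewicz ¬ gives 1 − 0.3 = 0.7
  ~~b: Łukasiewicz ¬ gives 1 − 0.7 = 0.3
  ~b: Łukasiewicz ¬ gives 1 − 0.3 = 0.7
  (~b /\ a) = min(0.7, 0.4) = 0.4
  ~(~b /\ a): Łukasiewicz ¬ gives 1 − 0.4 = 0.6
  (~~b /\ ~(~b /\ a)) = min(0.3, 0.6) = 0.3
  ~b: Łukasiewicz ¬ gives 1 − 0.3 = 0.7
  ((~~b /\ ~(~b /\ a)) /\ ~b) = min(0.3, 0.7) = 0.3
  Łukasiewicz value = 0.3
Difference: 0 − 0.3 = -0.30

-0.30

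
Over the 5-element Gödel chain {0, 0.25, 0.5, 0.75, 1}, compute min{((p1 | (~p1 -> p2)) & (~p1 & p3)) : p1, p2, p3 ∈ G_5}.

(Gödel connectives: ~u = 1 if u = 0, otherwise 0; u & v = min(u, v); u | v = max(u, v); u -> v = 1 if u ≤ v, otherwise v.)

The minimum is attained at p1 = 0, p2 = 0, p3 = 0:
  ~p1: Gödel ¬ of 0 = 1 (operand is 0)
  (~p1 -> p2): 1 > 0, so result = 0
  (p1 | (~p1 -> p2)) = max(0, 0) = 0
  ~p1: Gödel ¬ of 0 = 1 (operand is 0)
  (~p1 & p3) = min(1, 0) = 0
  ((p1 | (~p1 -> p2)) & (~p1 & p3)) = min(0, 0) = 0
Checking all 125 assignments confirms none give a value below 0.00.

0.00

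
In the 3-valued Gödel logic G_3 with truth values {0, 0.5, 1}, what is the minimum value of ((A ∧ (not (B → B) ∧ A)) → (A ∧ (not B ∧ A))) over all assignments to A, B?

Every assignment gives 1. For instance at A = 0, B = 0:
  (B → B): 0 ≤ 0, so result = 1
  not (B → B): Gödel ¬ of 1 = 0 (operand ≠ 0)
  (not (B → B) ∧ A) = min(0, 0) = 0
  (A ∧ (not (B → B) ∧ A)) = min(0, 0) = 0
  not B: Gödel ¬ of 0 = 1 (operand is 0)
  (not B ∧ A) = min(1, 0) = 0
  (A ∧ (not B ∧ A)) = min(0, 0) = 0
  ((A ∧ (not (B → B) ∧ A)) → (A ∧ (not B ∧ A))): 0 ≤ 0, so result = 1
All 9 assignments give value 1 — the formula is a G_3-tautology.

1.00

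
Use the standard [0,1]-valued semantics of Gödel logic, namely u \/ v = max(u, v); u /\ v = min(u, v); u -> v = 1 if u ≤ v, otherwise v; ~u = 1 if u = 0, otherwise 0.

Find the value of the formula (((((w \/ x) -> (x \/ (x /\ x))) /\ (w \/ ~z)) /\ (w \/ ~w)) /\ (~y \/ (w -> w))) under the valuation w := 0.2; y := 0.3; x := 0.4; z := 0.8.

0.20

(w \/ x) = max(0.2, 0.4) = 0.4
(x /\ x) = min(0.4, 0.4) = 0.4
(x \/ (x /\ x)) = max(0.4, 0.4) = 0.4
((w \/ x) -> (x \/ (x /\ x))): 0.4 ≤ 0.4, so result = 1
~z: Gödel ¬ of 0.8 = 0 (operand ≠ 0)
(w \/ ~z) = max(0.2, 0) = 0.2
(((w \/ x) -> (x \/ (x /\ x))) /\ (w \/ ~z)) = min(1, 0.2) = 0.2
~w: Gödel ¬ of 0.2 = 0 (operand ≠ 0)
(w \/ ~w) = max(0.2, 0) = 0.2
((((w \/ x) -> (x \/ (x /\ x))) /\ (w \/ ~z)) /\ (w \/ ~w)) = min(0.2, 0.2) = 0.2
~y: Gödel ¬ of 0.3 = 0 (operand ≠ 0)
(w -> w): 0.2 ≤ 0.2, so result = 1
(~y \/ (w -> w)) = max(0, 1) = 1
(((((w \/ x) -> (x \/ (x /\ x))) /\ (w \/ ~z)) /\ (w \/ ~w)) /\ (~y \/ (w -> w))) = min(0.2, 1) = 0.2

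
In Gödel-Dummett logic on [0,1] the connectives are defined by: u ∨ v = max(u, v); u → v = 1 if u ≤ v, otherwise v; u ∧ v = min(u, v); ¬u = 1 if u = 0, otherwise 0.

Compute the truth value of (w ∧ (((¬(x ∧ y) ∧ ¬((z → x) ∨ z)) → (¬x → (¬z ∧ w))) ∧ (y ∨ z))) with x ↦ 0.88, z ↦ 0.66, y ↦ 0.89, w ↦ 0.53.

(x ∧ y) = min(0.88, 0.89) = 0.88
¬(x ∧ y): Gödel ¬ of 0.88 = 0 (operand ≠ 0)
(z → x): 0.66 ≤ 0.88, so result = 1
((z → x) ∨ z) = max(1, 0.66) = 1
¬((z → x) ∨ z): Gödel ¬ of 1 = 0 (operand ≠ 0)
(¬(x ∧ y) ∧ ¬((z → x) ∨ z)) = min(0, 0) = 0
¬x: Gödel ¬ of 0.88 = 0 (operand ≠ 0)
¬z: Gödel ¬ of 0.66 = 0 (operand ≠ 0)
(¬z ∧ w) = min(0, 0.53) = 0
(¬x → (¬z ∧ w)): 0 ≤ 0, so result = 1
((¬(x ∧ y) ∧ ¬((z → x) ∨ z)) → (¬x → (¬z ∧ w))): 0 ≤ 1, so result = 1
(y ∨ z) = max(0.89, 0.66) = 0.89
(((¬(x ∧ y) ∧ ¬((z → x) ∨ z)) → (¬x → (¬z ∧ w))) ∧ (y ∨ z)) = min(1, 0.89) = 0.89
(w ∧ (((¬(x ∧ y) ∧ ¬((z → x) ∨ z)) → (¬x → (¬z ∧ w))) ∧ (y ∨ z))) = min(0.53, 0.89) = 0.53

0.53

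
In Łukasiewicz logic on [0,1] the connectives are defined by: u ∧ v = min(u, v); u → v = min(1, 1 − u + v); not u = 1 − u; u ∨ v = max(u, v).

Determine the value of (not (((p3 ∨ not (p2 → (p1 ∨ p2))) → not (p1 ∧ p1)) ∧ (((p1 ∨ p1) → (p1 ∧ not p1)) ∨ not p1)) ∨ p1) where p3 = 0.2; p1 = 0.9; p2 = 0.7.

(p1 ∨ p2) = max(0.9, 0.7) = 0.9
(p2 → (p1 ∨ p2)): min(1, 1 − 0.7 + 0.9) = 1
not (p2 → (p1 ∨ p2)): Łukasiewicz ¬ gives 1 − 1 = 0
(p3 ∨ not (p2 → (p1 ∨ p2))) = max(0.2, 0) = 0.2
(p1 ∧ p1) = min(0.9, 0.9) = 0.9
not (p1 ∧ p1): Łukasiewicz ¬ gives 1 − 0.9 = 0.1
((p3 ∨ not (p2 → (p1 ∨ p2))) → not (p1 ∧ p1)): min(1, 1 − 0.2 + 0.1) = 0.9
(p1 ∨ p1) = max(0.9, 0.9) = 0.9
not p1: Łukasiewicz ¬ gives 1 − 0.9 = 0.1
(p1 ∧ not p1) = min(0.9, 0.1) = 0.1
((p1 ∨ p1) → (p1 ∧ not p1)): min(1, 1 − 0.9 + 0.1) = 0.2
not p1: Łukasiewicz ¬ gives 1 − 0.9 = 0.1
(((p1 ∨ p1) → (p1 ∧ not p1)) ∨ not p1) = max(0.2, 0.1) = 0.2
(((p3 ∨ not (p2 → (p1 ∨ p2))) → not (p1 ∧ p1)) ∧ (((p1 ∨ p1) → (p1 ∧ not p1)) ∨ not p1)) = min(0.9, 0.2) = 0.2
not (((p3 ∨ not (p2 → (p1 ∨ p2))) → not (p1 ∧ p1)) ∧ (((p1 ∨ p1) → (p1 ∧ not p1)) ∨ not p1)): Łukasiewicz ¬ gives 1 − 0.2 = 0.8
(not (((p3 ∨ not (p2 → (p1 ∨ p2))) → not (p1 ∧ p1)) ∧ (((p1 ∨ p1) → (p1 ∧ not p1)) ∨ not p1)) ∨ p1) = max(0.8, 0.9) = 0.9

0.90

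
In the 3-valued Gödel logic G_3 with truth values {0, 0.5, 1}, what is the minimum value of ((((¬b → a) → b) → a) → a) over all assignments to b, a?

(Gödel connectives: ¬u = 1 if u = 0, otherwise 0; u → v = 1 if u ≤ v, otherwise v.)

The minimum is attained at b = 0, a = 0.5:
  ¬b: Gödel ¬ of 0 = 1 (operand is 0)
  (¬b → a): 1 > 0.5, so result = 0.5
  ((¬b → a) → b): 0.5 > 0, so result = 0
  (((¬b → a) → b) → a): 0 ≤ 0.5, so result = 1
  ((((¬b → a) → b) → a) → a): 1 > 0.5, so result = 0.5
Checking all 9 assignments confirms none give a value below 0.50.

0.50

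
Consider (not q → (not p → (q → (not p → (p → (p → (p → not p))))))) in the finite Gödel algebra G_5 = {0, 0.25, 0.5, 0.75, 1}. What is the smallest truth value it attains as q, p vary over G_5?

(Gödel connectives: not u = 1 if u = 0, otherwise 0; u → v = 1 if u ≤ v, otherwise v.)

1.00

Every assignment gives 1. For instance at q = 0, p = 0:
  not q: Gödel ¬ of 0 = 1 (operand is 0)
  not p: Gödel ¬ of 0 = 1 (operand is 0)
  not p: Gödel ¬ of 0 = 1 (operand is 0)
  not p: Gödel ¬ of 0 = 1 (operand is 0)
  (p → not p): 0 ≤ 1, so result = 1
  (p → (p → not p)): 0 ≤ 1, so result = 1
  (p → (p → (p → not p))): 0 ≤ 1, so result = 1
  (not p → (p → (p → (p → not p)))): 1 ≤ 1, so result = 1
  (q → (not p → (p → (p → (p → not p))))): 0 ≤ 1, so result = 1
  (not p → (q → (not p → (p → (p → (p → not p)))))): 1 ≤ 1, so result = 1
  (not q → (not p → (q → (not p → (p → (p → (p → not p))))))): 1 ≤ 1, so result = 1
All 25 assignments give value 1 — the formula is a G_5-tautology.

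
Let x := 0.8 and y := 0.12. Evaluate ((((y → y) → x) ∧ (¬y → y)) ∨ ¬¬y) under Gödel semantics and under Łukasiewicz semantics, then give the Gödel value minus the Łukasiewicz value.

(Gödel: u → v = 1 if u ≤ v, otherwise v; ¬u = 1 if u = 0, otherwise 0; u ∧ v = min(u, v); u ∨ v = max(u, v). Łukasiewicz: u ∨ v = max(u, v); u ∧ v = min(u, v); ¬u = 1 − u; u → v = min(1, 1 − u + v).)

Gödel evaluation:
  (y → y): 0.12 ≤ 0.12, so result = 1
  ((y → y) → x): 1 > 0.8, so result = 0.8
  ¬y: Gödel ¬ of 0.12 = 0 (operand ≠ 0)
  (¬y → y): 0 ≤ 0.12, so result = 1
  (((y → y) → x) ∧ (¬y → y)) = min(0.8, 1) = 0.8
  ¬y: Gödel ¬ of 0.12 = 0 (operand ≠ 0)
  ¬¬y: Gödel ¬ of 0 = 1 (operand is 0)
  ((((y → y) → x) ∧ (¬y → y)) ∨ ¬¬y) = max(0.8, 1) = 1
  Gödel value = 1
Łukasiewicz evaluation:
  (y → y): min(1, 1 − 0.12 + 0.12) = 1
  ((y → y) → x): min(1, 1 − 1 + 0.8) = 0.8
  ¬y: Łukasiewicz ¬ gives 1 − 0.12 = 0.88
  (¬y → y): min(1, 1 − 0.88 + 0.12) = 0.24
  (((y → y) → x) ∧ (¬y → y)) = min(0.8, 0.24) = 0.24
  ¬y: Łukasiewicz ¬ gives 1 − 0.12 = 0.88
  ¬¬y: Łukasiewicz ¬ gives 1 − 0.88 = 0.12
  ((((y → y) → x) ∧ (¬y → y)) ∨ ¬¬y) = max(0.24, 0.12) = 0.24
  Łukasiewicz value = 0.24
Difference: 1 − 0.24 = 0.76

0.76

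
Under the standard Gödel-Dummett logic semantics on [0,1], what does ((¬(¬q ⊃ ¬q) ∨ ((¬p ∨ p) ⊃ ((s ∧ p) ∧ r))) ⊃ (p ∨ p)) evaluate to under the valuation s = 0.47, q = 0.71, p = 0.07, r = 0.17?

0.07

¬q: Gödel ¬ of 0.71 = 0 (operand ≠ 0)
¬q: Gödel ¬ of 0.71 = 0 (operand ≠ 0)
(¬q ⊃ ¬q): 0 ≤ 0, so result = 1
¬(¬q ⊃ ¬q): Gödel ¬ of 1 = 0 (operand ≠ 0)
¬p: Gödel ¬ of 0.07 = 0 (operand ≠ 0)
(¬p ∨ p) = max(0, 0.07) = 0.07
(s ∧ p) = min(0.47, 0.07) = 0.07
((s ∧ p) ∧ r) = min(0.07, 0.17) = 0.07
((¬p ∨ p) ⊃ ((s ∧ p) ∧ r)): 0.07 ≤ 0.07, so result = 1
(¬(¬q ⊃ ¬q) ∨ ((¬p ∨ p) ⊃ ((s ∧ p) ∧ r))) = max(0, 1) = 1
(p ∨ p) = max(0.07, 0.07) = 0.07
((¬(¬q ⊃ ¬q) ∨ ((¬p ∨ p) ⊃ ((s ∧ p) ∧ r))) ⊃ (p ∨ p)): 1 > 0.07, so result = 0.07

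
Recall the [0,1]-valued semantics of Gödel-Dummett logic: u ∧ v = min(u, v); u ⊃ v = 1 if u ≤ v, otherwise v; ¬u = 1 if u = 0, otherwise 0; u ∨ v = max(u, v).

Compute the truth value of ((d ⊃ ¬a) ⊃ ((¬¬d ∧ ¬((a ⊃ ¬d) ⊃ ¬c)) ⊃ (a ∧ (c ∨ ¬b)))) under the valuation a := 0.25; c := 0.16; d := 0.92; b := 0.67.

1.00

¬a: Gödel ¬ of 0.25 = 0 (operand ≠ 0)
(d ⊃ ¬a): 0.92 > 0, so result = 0
¬d: Gödel ¬ of 0.92 = 0 (operand ≠ 0)
¬¬d: Gödel ¬ of 0 = 1 (operand is 0)
¬d: Gödel ¬ of 0.92 = 0 (operand ≠ 0)
(a ⊃ ¬d): 0.25 > 0, so result = 0
¬c: Gödel ¬ of 0.16 = 0 (operand ≠ 0)
((a ⊃ ¬d) ⊃ ¬c): 0 ≤ 0, so result = 1
¬((a ⊃ ¬d) ⊃ ¬c): Gödel ¬ of 1 = 0 (operand ≠ 0)
(¬¬d ∧ ¬((a ⊃ ¬d) ⊃ ¬c)) = min(1, 0) = 0
¬b: Gödel ¬ of 0.67 = 0 (operand ≠ 0)
(c ∨ ¬b) = max(0.16, 0) = 0.16
(a ∧ (c ∨ ¬b)) = min(0.25, 0.16) = 0.16
((¬¬d ∧ ¬((a ⊃ ¬d) ⊃ ¬c)) ⊃ (a ∧ (c ∨ ¬b))): 0 ≤ 0.16, so result = 1
((d ⊃ ¬a) ⊃ ((¬¬d ∧ ¬((a ⊃ ¬d) ⊃ ¬c)) ⊃ (a ∧ (c ∨ ¬b)))): 0 ≤ 1, so result = 1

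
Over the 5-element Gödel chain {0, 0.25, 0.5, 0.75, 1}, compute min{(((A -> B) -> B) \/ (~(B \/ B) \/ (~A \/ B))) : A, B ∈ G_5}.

0.25

The minimum is attained at A = 0.25, B = 0.25:
  (A -> B): 0.25 ≤ 0.25, so result = 1
  ((A -> B) -> B): 1 > 0.25, so result = 0.25
  (B \/ B) = max(0.25, 0.25) = 0.25
  ~(B \/ B): Gödel ¬ of 0.25 = 0 (operand ≠ 0)
  ~A: Gödel ¬ of 0.25 = 0 (operand ≠ 0)
  (~A \/ B) = max(0, 0.25) = 0.25
  (~(B \/ B) \/ (~A \/ B)) = max(0, 0.25) = 0.25
  (((A -> B) -> B) \/ (~(B \/ B) \/ (~A \/ B))) = max(0.25, 0.25) = 0.25
Checking all 25 assignments confirms none give a value below 0.25.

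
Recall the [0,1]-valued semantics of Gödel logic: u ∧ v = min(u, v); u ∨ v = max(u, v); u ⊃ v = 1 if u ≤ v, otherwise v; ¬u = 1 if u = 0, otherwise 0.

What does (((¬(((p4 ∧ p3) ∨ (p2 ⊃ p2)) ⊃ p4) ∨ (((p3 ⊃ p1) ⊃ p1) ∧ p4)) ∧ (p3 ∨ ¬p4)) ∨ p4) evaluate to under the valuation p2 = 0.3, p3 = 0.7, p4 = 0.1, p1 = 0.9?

0.10

(p4 ∧ p3) = min(0.1, 0.7) = 0.1
(p2 ⊃ p2): 0.3 ≤ 0.3, so result = 1
((p4 ∧ p3) ∨ (p2 ⊃ p2)) = max(0.1, 1) = 1
(((p4 ∧ p3) ∨ (p2 ⊃ p2)) ⊃ p4): 1 > 0.1, so result = 0.1
¬(((p4 ∧ p3) ∨ (p2 ⊃ p2)) ⊃ p4): Gödel ¬ of 0.1 = 0 (operand ≠ 0)
(p3 ⊃ p1): 0.7 ≤ 0.9, so result = 1
((p3 ⊃ p1) ⊃ p1): 1 > 0.9, so result = 0.9
(((p3 ⊃ p1) ⊃ p1) ∧ p4) = min(0.9, 0.1) = 0.1
(¬(((p4 ∧ p3) ∨ (p2 ⊃ p2)) ⊃ p4) ∨ (((p3 ⊃ p1) ⊃ p1) ∧ p4)) = max(0, 0.1) = 0.1
¬p4: Gödel ¬ of 0.1 = 0 (operand ≠ 0)
(p3 ∨ ¬p4) = max(0.7, 0) = 0.7
((¬(((p4 ∧ p3) ∨ (p2 ⊃ p2)) ⊃ p4) ∨ (((p3 ⊃ p1) ⊃ p1) ∧ p4)) ∧ (p3 ∨ ¬p4)) = min(0.1, 0.7) = 0.1
(((¬(((p4 ∧ p3) ∨ (p2 ⊃ p2)) ⊃ p4) ∨ (((p3 ⊃ p1) ⊃ p1) ∧ p4)) ∧ (p3 ∨ ¬p4)) ∨ p4) = max(0.1, 0.1) = 0.1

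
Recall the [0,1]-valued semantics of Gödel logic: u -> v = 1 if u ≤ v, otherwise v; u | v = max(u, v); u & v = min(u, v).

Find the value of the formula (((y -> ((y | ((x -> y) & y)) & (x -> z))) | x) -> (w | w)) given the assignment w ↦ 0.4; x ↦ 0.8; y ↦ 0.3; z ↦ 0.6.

0.40

(x -> y): 0.8 > 0.3, so result = 0.3
((x -> y) & y) = min(0.3, 0.3) = 0.3
(y | ((x -> y) & y)) = max(0.3, 0.3) = 0.3
(x -> z): 0.8 > 0.6, so result = 0.6
((y | ((x -> y) & y)) & (x -> z)) = min(0.3, 0.6) = 0.3
(y -> ((y | ((x -> y) & y)) & (x -> z))): 0.3 ≤ 0.3, so result = 1
((y -> ((y | ((x -> y) & y)) & (x -> z))) | x) = max(1, 0.8) = 1
(w | w) = max(0.4, 0.4) = 0.4
(((y -> ((y | ((x -> y) & y)) & (x -> z))) | x) -> (w | w)): 1 > 0.4, so result = 0.4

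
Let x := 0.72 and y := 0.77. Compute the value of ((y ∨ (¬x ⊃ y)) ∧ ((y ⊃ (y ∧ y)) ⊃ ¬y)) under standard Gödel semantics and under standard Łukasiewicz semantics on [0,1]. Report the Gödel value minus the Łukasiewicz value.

-0.23

Gödel evaluation:
  ¬x: Gödel ¬ of 0.72 = 0 (operand ≠ 0)
  (¬x ⊃ y): 0 ≤ 0.77, so result = 1
  (y ∨ (¬x ⊃ y)) = max(0.77, 1) = 1
  (y ∧ y) = min(0.77, 0.77) = 0.77
  (y ⊃ (y ∧ y)): 0.77 ≤ 0.77, so result = 1
  ¬y: Gödel ¬ of 0.77 = 0 (operand ≠ 0)
  ((y ⊃ (y ∧ y)) ⊃ ¬y): 1 > 0, so result = 0
  ((y ∨ (¬x ⊃ y)) ∧ ((y ⊃ (y ∧ y)) ⊃ ¬y)) = min(1, 0) = 0
  Gödel value = 0
Łukasiewicz evaluation:
  ¬x: Łukasiewicz ¬ gives 1 − 0.72 = 0.28
  (¬x ⊃ y): min(1, 1 − 0.28 + 0.77) = 1
  (y ∨ (¬x ⊃ y)) = max(0.77, 1) = 1
  (y ∧ y) = min(0.77, 0.77) = 0.77
  (y ⊃ (y ∧ y)): min(1, 1 − 0.77 + 0.77) = 1
  ¬y: Łukasiewicz ¬ gives 1 − 0.77 = 0.23
  ((y ⊃ (y ∧ y)) ⊃ ¬y): min(1, 1 − 1 + 0.23) = 0.23
  ((y ∨ (¬x ⊃ y)) ∧ ((y ⊃ (y ∧ y)) ⊃ ¬y)) = min(1, 0.23) = 0.23
  Łukasiewicz value = 0.23
Difference: 0 − 0.23 = -0.23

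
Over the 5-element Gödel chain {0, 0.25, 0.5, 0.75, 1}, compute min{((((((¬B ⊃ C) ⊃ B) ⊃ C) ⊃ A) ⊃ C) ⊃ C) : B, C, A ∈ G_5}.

0.25

The minimum is attained at B = 0, C = 0.25, A = 0:
  ¬B: Gödel ¬ of 0 = 1 (operand is 0)
  (¬B ⊃ C): 1 > 0.25, so result = 0.25
  ((¬B ⊃ C) ⊃ B): 0.25 > 0, so result = 0
  (((¬B ⊃ C) ⊃ B) ⊃ C): 0 ≤ 0.25, so result = 1
  ((((¬B ⊃ C) ⊃ B) ⊃ C) ⊃ A): 1 > 0, so result = 0
  (((((¬B ⊃ C) ⊃ B) ⊃ C) ⊃ A) ⊃ C): 0 ≤ 0.25, so result = 1
  ((((((¬B ⊃ C) ⊃ B) ⊃ C) ⊃ A) ⊃ C) ⊃ C): 1 > 0.25, so result = 0.25
Checking all 125 assignments confirms none give a value below 0.25.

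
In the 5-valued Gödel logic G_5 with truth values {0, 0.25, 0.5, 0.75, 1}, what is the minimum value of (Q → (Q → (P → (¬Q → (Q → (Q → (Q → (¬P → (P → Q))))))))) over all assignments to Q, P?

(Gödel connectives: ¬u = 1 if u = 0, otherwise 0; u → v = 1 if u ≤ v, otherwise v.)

1.00

Every assignment gives 1. For instance at Q = 0, P = 0:
  ¬Q: Gödel ¬ of 0 = 1 (operand is 0)
  ¬P: Gödel ¬ of 0 = 1 (operand is 0)
  (P → Q): 0 ≤ 0, so result = 1
  (¬P → (P → Q)): 1 ≤ 1, so result = 1
  (Q → (¬P → (P → Q))): 0 ≤ 1, so result = 1
  (Q → (Q → (¬P → (P → Q)))): 0 ≤ 1, so result = 1
  (Q → (Q → (Q → (¬P → (P → Q))))): 0 ≤ 1, so result = 1
  (¬Q → (Q → (Q → (Q → (¬P → (P → Q)))))): 1 ≤ 1, so result = 1
  (P → (¬Q → (Q → (Q → (Q → (¬P → (P → Q))))))): 0 ≤ 1, so result = 1
  (Q → (P → (¬Q → (Q → (Q → (Q → (¬P → (P → Q)))))))): 0 ≤ 1, so result = 1
  (Q → (Q → (P → (¬Q → (Q → (Q → (Q → (¬P → (P → Q))))))))): 0 ≤ 1, so result = 1
All 25 assignments give value 1 — the formula is a G_5-tautology.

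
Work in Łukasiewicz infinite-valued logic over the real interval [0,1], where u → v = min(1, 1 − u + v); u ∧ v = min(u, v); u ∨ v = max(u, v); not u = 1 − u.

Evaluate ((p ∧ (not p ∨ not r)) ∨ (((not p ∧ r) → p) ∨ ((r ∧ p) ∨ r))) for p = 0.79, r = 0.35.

1.00

not p: Łukasiewicz ¬ gives 1 − 0.79 = 0.21
not r: Łukasiewicz ¬ gives 1 − 0.35 = 0.65
(not p ∨ not r) = max(0.21, 0.65) = 0.65
(p ∧ (not p ∨ not r)) = min(0.79, 0.65) = 0.65
not p: Łukasiewicz ¬ gives 1 − 0.79 = 0.21
(not p ∧ r) = min(0.21, 0.35) = 0.21
((not p ∧ r) → p): min(1, 1 − 0.21 + 0.79) = 1
(r ∧ p) = min(0.35, 0.79) = 0.35
((r ∧ p) ∨ r) = max(0.35, 0.35) = 0.35
(((not p ∧ r) → p) ∨ ((r ∧ p) ∨ r)) = max(1, 0.35) = 1
((p ∧ (not p ∨ not r)) ∨ (((not p ∧ r) → p) ∨ ((r ∧ p) ∨ r))) = max(0.65, 1) = 1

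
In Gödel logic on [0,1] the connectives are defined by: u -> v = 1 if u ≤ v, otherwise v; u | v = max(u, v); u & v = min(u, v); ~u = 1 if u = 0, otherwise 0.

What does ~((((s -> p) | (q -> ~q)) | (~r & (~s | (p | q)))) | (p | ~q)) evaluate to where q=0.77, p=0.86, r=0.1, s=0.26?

0.00

(s -> p): 0.26 ≤ 0.86, so result = 1
~q: Gödel ¬ of 0.77 = 0 (operand ≠ 0)
(q -> ~q): 0.77 > 0, so result = 0
((s -> p) | (q -> ~q)) = max(1, 0) = 1
~r: Gödel ¬ of 0.1 = 0 (operand ≠ 0)
~s: Gödel ¬ of 0.26 = 0 (operand ≠ 0)
(p | q) = max(0.86, 0.77) = 0.86
(~s | (p | q)) = max(0, 0.86) = 0.86
(~r & (~s | (p | q))) = min(0, 0.86) = 0
(((s -> p) | (q -> ~q)) | (~r & (~s | (p | q)))) = max(1, 0) = 1
~q: Gödel ¬ of 0.77 = 0 (operand ≠ 0)
(p | ~q) = max(0.86, 0) = 0.86
((((s -> p) | (q -> ~q)) | (~r & (~s | (p | q)))) | (p | ~q)) = max(1, 0.86) = 1
~((((s -> p) | (q -> ~q)) | (~r & (~s | (p | q)))) | (p | ~q)): Gödel ¬ of 1 = 0 (operand ≠ 0)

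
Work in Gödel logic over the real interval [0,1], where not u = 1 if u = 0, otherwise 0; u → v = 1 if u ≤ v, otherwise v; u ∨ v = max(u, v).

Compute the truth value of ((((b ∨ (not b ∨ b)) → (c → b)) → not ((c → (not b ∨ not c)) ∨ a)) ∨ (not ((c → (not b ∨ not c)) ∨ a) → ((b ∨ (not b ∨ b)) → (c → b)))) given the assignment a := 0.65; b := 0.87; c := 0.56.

not b: Gödel ¬ of 0.87 = 0 (operand ≠ 0)
(not b ∨ b) = max(0, 0.87) = 0.87
(b ∨ (not b ∨ b)) = max(0.87, 0.87) = 0.87
(c → b): 0.56 ≤ 0.87, so result = 1
((b ∨ (not b ∨ b)) → (c → b)): 0.87 ≤ 1, so result = 1
not b: Gödel ¬ of 0.87 = 0 (operand ≠ 0)
not c: Gödel ¬ of 0.56 = 0 (operand ≠ 0)
(not b ∨ not c) = max(0, 0) = 0
(c → (not b ∨ not c)): 0.56 > 0, so result = 0
((c → (not b ∨ not c)) ∨ a) = max(0, 0.65) = 0.65
not ((c → (not b ∨ not c)) ∨ a): Gödel ¬ of 0.65 = 0 (operand ≠ 0)
(((b ∨ (not b ∨ b)) → (c → b)) → not ((c → (not b ∨ not c)) ∨ a)): 1 > 0, so result = 0
not b: Gödel ¬ of 0.87 = 0 (operand ≠ 0)
not c: Gödel ¬ of 0.56 = 0 (operand ≠ 0)
(not b ∨ not c) = max(0, 0) = 0
(c → (not b ∨ not c)): 0.56 > 0, so result = 0
((c → (not b ∨ not c)) ∨ a) = max(0, 0.65) = 0.65
not ((c → (not b ∨ not c)) ∨ a): Gödel ¬ of 0.65 = 0 (operand ≠ 0)
not b: Gödel ¬ of 0.87 = 0 (operand ≠ 0)
(not b ∨ b) = max(0, 0.87) = 0.87
(b ∨ (not b ∨ b)) = max(0.87, 0.87) = 0.87
(c → b): 0.56 ≤ 0.87, so result = 1
((b ∨ (not b ∨ b)) → (c → b)): 0.87 ≤ 1, so result = 1
(not ((c → (not b ∨ not c)) ∨ a) → ((b ∨ (not b ∨ b)) → (c → b))): 0 ≤ 1, so result = 1
((((b ∨ (not b ∨ b)) → (c → b)) → not ((c → (not b ∨ not c)) ∨ a)) ∨ (not ((c → (not b ∨ not c)) ∨ a) → ((b ∨ (not b ∨ b)) → (c → b)))) = max(0, 1) = 1

1.00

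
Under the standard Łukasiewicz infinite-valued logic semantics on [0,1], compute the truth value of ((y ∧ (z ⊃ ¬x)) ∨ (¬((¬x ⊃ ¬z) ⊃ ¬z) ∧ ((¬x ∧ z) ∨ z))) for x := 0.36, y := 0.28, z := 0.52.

0.36

¬x: Łukasiewicz ¬ gives 1 − 0.36 = 0.64
(z ⊃ ¬x): min(1, 1 − 0.52 + 0.64) = 1
(y ∧ (z ⊃ ¬x)) = min(0.28, 1) = 0.28
¬x: Łukasiewicz ¬ gives 1 − 0.36 = 0.64
¬z: Łukasiewicz ¬ gives 1 − 0.52 = 0.48
(¬x ⊃ ¬z): min(1, 1 − 0.64 + 0.48) = 0.84
¬z: Łukasiewicz ¬ gives 1 − 0.52 = 0.48
((¬x ⊃ ¬z) ⊃ ¬z): min(1, 1 − 0.84 + 0.48) = 0.64
¬((¬x ⊃ ¬z) ⊃ ¬z): Łukasiewicz ¬ gives 1 − 0.64 = 0.36
¬x: Łukasiewicz ¬ gives 1 − 0.36 = 0.64
(¬x ∧ z) = min(0.64, 0.52) = 0.52
((¬x ∧ z) ∨ z) = max(0.52, 0.52) = 0.52
(¬((¬x ⊃ ¬z) ⊃ ¬z) ∧ ((¬x ∧ z) ∨ z)) = min(0.36, 0.52) = 0.36
((y ∧ (z ⊃ ¬x)) ∨ (¬((¬x ⊃ ¬z) ⊃ ¬z) ∧ ((¬x ∧ z) ∨ z))) = max(0.28, 0.36) = 0.36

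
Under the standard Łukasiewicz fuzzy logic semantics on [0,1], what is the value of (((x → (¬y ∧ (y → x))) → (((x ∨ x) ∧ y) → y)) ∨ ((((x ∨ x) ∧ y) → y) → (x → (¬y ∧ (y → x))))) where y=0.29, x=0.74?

¬y: Łukasiewicz ¬ gives 1 − 0.29 = 0.71
(y → x): min(1, 1 − 0.29 + 0.74) = 1
(¬y ∧ (y → x)) = min(0.71, 1) = 0.71
(x → (¬y ∧ (y → x))): min(1, 1 − 0.74 + 0.71) = 0.97
(x ∨ x) = max(0.74, 0.74) = 0.74
((x ∨ x) ∧ y) = min(0.74, 0.29) = 0.29
(((x ∨ x) ∧ y) → y): min(1, 1 − 0.29 + 0.29) = 1
((x → (¬y ∧ (y → x))) → (((x ∨ x) ∧ y) → y)): min(1, 1 − 0.97 + 1) = 1
(x ∨ x) = max(0.74, 0.74) = 0.74
((x ∨ x) ∧ y) = min(0.74, 0.29) = 0.29
(((x ∨ x) ∧ y) → y): min(1, 1 − 0.29 + 0.29) = 1
¬y: Łukasiewicz ¬ gives 1 − 0.29 = 0.71
(y → x): min(1, 1 − 0.29 + 0.74) = 1
(¬y ∧ (y → x)) = min(0.71, 1) = 0.71
(x → (¬y ∧ (y → x))): min(1, 1 − 0.74 + 0.71) = 0.97
((((x ∨ x) ∧ y) → y) → (x → (¬y ∧ (y → x)))): min(1, 1 − 1 + 0.97) = 0.97
(((x → (¬y ∧ (y → x))) → (((x ∨ x) ∧ y) → y)) ∨ ((((x ∨ x) ∧ y) → y) → (x → (¬y ∧ (y → x))))) = max(1, 0.97) = 1

1.00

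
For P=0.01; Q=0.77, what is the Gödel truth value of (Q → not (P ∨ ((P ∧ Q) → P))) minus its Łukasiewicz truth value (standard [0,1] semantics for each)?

Gödel evaluation:
  (P ∧ Q) = min(0.01, 0.77) = 0.01
  ((P ∧ Q) → P): 0.01 ≤ 0.01, so result = 1
  (P ∨ ((P ∧ Q) → P)) = max(0.01, 1) = 1
  not (P ∨ ((P ∧ Q) → P)): Gödel ¬ of 1 = 0 (operand ≠ 0)
  (Q → not (P ∨ ((P ∧ Q) → P))): 0.77 > 0, so result = 0
  Gödel value = 0
Łukasiewicz evaluation:
  (P ∧ Q) = min(0.01, 0.77) = 0.01
  ((P ∧ Q) → P): min(1, 1 − 0.01 + 0.01) = 1
  (P ∨ ((P ∧ Q) → P)) = max(0.01, 1) = 1
  not (P ∨ ((P ∧ Q) → P)): Łukasiewicz ¬ gives 1 − 1 = 0
  (Q → not (P ∨ ((P ∧ Q) → P))): min(1, 1 − 0.77 + 0) = 0.23
  Łukasiewicz value = 0.23
Difference: 0 − 0.23 = -0.23

-0.23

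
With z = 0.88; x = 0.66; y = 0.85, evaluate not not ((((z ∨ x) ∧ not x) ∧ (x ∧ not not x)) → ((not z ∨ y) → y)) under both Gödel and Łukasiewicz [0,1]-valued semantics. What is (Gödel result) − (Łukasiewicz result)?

Gödel evaluation:
  (z ∨ x) = max(0.88, 0.66) = 0.88
  not x: Gödel ¬ of 0.66 = 0 (operand ≠ 0)
  ((z ∨ x) ∧ not x) = min(0.88, 0) = 0
  not x: Gödel ¬ of 0.66 = 0 (operand ≠ 0)
  not not x: Gödel ¬ of 0 = 1 (operand is 0)
  (x ∧ not not x) = min(0.66, 1) = 0.66
  (((z ∨ x) ∧ not x) ∧ (x ∧ not not x)) = min(0, 0.66) = 0
  not z: Gödel ¬ of 0.88 = 0 (operand ≠ 0)
  (not z ∨ y) = max(0, 0.85) = 0.85
  ((not z ∨ y) → y): 0.85 ≤ 0.85, so result = 1
  ((((z ∨ x) ∧ not x) ∧ (x ∧ not not x)) → ((not z ∨ y) → y)): 0 ≤ 1, so result = 1
  not ((((z ∨ x) ∧ not x) ∧ (x ∧ not not x)) → ((not z ∨ y) → y)): Gödel ¬ of 1 = 0 (operand ≠ 0)
  not not ((((z ∨ x) ∧ not x) ∧ (x ∧ not not x)) → ((not z ∨ y) → y)): Gödel ¬ of 0 = 1 (operand is 0)
  Gödel value = 1
Łukasiewicz evaluation:
  (z ∨ x) = max(0.88, 0.66) = 0.88
  not x: Łukasiewicz ¬ gives 1 − 0.66 = 0.34
  ((z ∨ x) ∧ not x) = min(0.88, 0.34) = 0.34
  not x: Łukasiewicz ¬ gives 1 − 0.66 = 0.34
  not not x: Łukasiewicz ¬ gives 1 − 0.34 = 0.66
  (x ∧ not not x) = min(0.66, 0.66) = 0.66
  (((z ∨ x) ∧ not x) ∧ (x ∧ not not x)) = min(0.34, 0.66) = 0.34
  not z: Łukasiewicz ¬ gives 1 − 0.88 = 0.12
  (not z ∨ y) = max(0.12, 0.85) = 0.85
  ((not z ∨ y) → y): min(1, 1 − 0.85 + 0.85) = 1
  ((((z ∨ x) ∧ not x) ∧ (x ∧ not not x)) → ((not z ∨ y) → y)): min(1, 1 − 0.34 + 1) = 1
  not ((((z ∨ x) ∧ not x) ∧ (x ∧ not not x)) → ((not z ∨ y) → y)): Łukasiewicz ¬ gives 1 − 1 = 0
  not not ((((z ∨ x) ∧ not x) ∧ (x ∧ not not x)) → ((not z ∨ y) → y)): Łukasiewicz ¬ gives 1 − 0 = 1
  Łukasiewicz value = 1
Difference: 1 − 1 = 0.00

0.00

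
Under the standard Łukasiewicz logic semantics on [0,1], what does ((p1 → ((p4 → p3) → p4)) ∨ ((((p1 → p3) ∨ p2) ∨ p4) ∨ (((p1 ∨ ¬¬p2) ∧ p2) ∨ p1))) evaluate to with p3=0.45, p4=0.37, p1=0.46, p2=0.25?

(p4 → p3): min(1, 1 − 0.37 + 0.45) = 1
((p4 → p3) → p4): min(1, 1 − 1 + 0.37) = 0.37
(p1 → ((p4 → p3) → p4)): min(1, 1 − 0.46 + 0.37) = 0.91
(p1 → p3): min(1, 1 − 0.46 + 0.45) = 0.99
((p1 → p3) ∨ p2) = max(0.99, 0.25) = 0.99
(((p1 → p3) ∨ p2) ∨ p4) = max(0.99, 0.37) = 0.99
¬p2: Łukasiewicz ¬ gives 1 − 0.25 = 0.75
¬¬p2: Łukasiewicz ¬ gives 1 − 0.75 = 0.25
(p1 ∨ ¬¬p2) = max(0.46, 0.25) = 0.46
((p1 ∨ ¬¬p2) ∧ p2) = min(0.46, 0.25) = 0.25
(((p1 ∨ ¬¬p2) ∧ p2) ∨ p1) = max(0.25, 0.46) = 0.46
((((p1 → p3) ∨ p2) ∨ p4) ∨ (((p1 ∨ ¬¬p2) ∧ p2) ∨ p1)) = max(0.99, 0.46) = 0.99
((p1 → ((p4 → p3) → p4)) ∨ ((((p1 → p3) ∨ p2) ∨ p4) ∨ (((p1 ∨ ¬¬p2) ∧ p2) ∨ p1))) = max(0.91, 0.99) = 0.99

0.99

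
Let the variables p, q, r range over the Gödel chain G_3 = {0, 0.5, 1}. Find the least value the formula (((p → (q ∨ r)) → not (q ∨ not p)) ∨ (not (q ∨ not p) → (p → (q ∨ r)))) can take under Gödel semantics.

1.00

Every assignment gives 1. For instance at p = 0, q = 0, r = 0:
  (q ∨ r) = max(0, 0) = 0
  (p → (q ∨ r)): 0 ≤ 0, so result = 1
  not p: Gödel ¬ of 0 = 1 (operand is 0)
  (q ∨ not p) = max(0, 1) = 1
  not (q ∨ not p): Gödel ¬ of 1 = 0 (operand ≠ 0)
  ((p → (q ∨ r)) → not (q ∨ not p)): 1 > 0, so result = 0
  not p: Gödel ¬ of 0 = 1 (operand is 0)
  (q ∨ not p) = max(0, 1) = 1
  not (q ∨ not p): Gödel ¬ of 1 = 0 (operand ≠ 0)
  (q ∨ r) = max(0, 0) = 0
  (p → (q ∨ r)): 0 ≤ 0, so result = 1
  (not (q ∨ not p) → (p → (q ∨ r))): 0 ≤ 1, so result = 1
  (((p → (q ∨ r)) → not (q ∨ not p)) ∨ (not (q ∨ not p) → (p → (q ∨ r)))) = max(0, 1) = 1
All 27 assignments give value 1 — the formula is a G_3-tautology.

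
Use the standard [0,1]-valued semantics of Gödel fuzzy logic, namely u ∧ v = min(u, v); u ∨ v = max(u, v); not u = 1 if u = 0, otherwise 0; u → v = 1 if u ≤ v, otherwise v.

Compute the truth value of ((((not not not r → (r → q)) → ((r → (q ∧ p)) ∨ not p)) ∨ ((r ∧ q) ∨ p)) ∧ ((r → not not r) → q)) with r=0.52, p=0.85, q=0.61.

not r: Gödel ¬ of 0.52 = 0 (operand ≠ 0)
not not r: Gödel ¬ of 0 = 1 (operand is 0)
not not not r: Gödel ¬ of 1 = 0 (operand ≠ 0)
(r → q): 0.52 ≤ 0.61, so result = 1
(not not not r → (r → q)): 0 ≤ 1, so result = 1
(q ∧ p) = min(0.61, 0.85) = 0.61
(r → (q ∧ p)): 0.52 ≤ 0.61, so result = 1
not p: Gödel ¬ of 0.85 = 0 (operand ≠ 0)
((r → (q ∧ p)) ∨ not p) = max(1, 0) = 1
((not not not r → (r → q)) → ((r → (q ∧ p)) ∨ not p)): 1 ≤ 1, so result = 1
(r ∧ q) = min(0.52, 0.61) = 0.52
((r ∧ q) ∨ p) = max(0.52, 0.85) = 0.85
(((not not not r → (r → q)) → ((r → (q ∧ p)) ∨ not p)) ∨ ((r ∧ q) ∨ p)) = max(1, 0.85) = 1
not r: Gödel ¬ of 0.52 = 0 (operand ≠ 0)
not not r: Gödel ¬ of 0 = 1 (operand is 0)
(r → not not r): 0.52 ≤ 1, so result = 1
((r → not not r) → q): 1 > 0.61, so result = 0.61
((((not not not r → (r → q)) → ((r → (q ∧ p)) ∨ not p)) ∨ ((r ∧ q) ∨ p)) ∧ ((r → not not r) → q)) = min(1, 0.61) = 0.61

0.61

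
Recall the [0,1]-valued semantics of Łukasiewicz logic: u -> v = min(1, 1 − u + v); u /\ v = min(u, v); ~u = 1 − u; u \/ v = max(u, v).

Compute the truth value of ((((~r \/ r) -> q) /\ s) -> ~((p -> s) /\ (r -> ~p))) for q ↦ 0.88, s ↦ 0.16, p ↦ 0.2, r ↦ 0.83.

0.88

~r: Łukasiewicz ¬ gives 1 − 0.83 = 0.17
(~r \/ r) = max(0.17, 0.83) = 0.83
((~r \/ r) -> q): min(1, 1 − 0.83 + 0.88) = 1
(((~r \/ r) -> q) /\ s) = min(1, 0.16) = 0.16
(p -> s): min(1, 1 − 0.2 + 0.16) = 0.96
~p: Łukasiewicz ¬ gives 1 − 0.2 = 0.8
(r -> ~p): min(1, 1 − 0.83 + 0.8) = 0.97
((p -> s) /\ (r -> ~p)) = min(0.96, 0.97) = 0.96
~((p -> s) /\ (r -> ~p)): Łukasiewicz ¬ gives 1 − 0.96 = 0.04
((((~r \/ r) -> q) /\ s) -> ~((p -> s) /\ (r -> ~p))): min(1, 1 − 0.16 + 0.04) = 0.88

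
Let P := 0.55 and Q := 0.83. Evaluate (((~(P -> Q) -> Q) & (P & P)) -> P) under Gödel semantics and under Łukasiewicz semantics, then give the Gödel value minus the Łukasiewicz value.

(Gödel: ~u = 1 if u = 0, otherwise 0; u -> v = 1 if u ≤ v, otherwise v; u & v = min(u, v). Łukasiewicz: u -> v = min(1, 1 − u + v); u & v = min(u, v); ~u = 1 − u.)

0.00

Gödel evaluation:
  (P -> Q): 0.55 ≤ 0.83, so result = 1
  ~(P -> Q): Gödel ¬ of 1 = 0 (operand ≠ 0)
  (~(P -> Q) -> Q): 0 ≤ 0.83, so result = 1
  (P & P) = min(0.55, 0.55) = 0.55
  ((~(P -> Q) -> Q) & (P & P)) = min(1, 0.55) = 0.55
  (((~(P -> Q) -> Q) & (P & P)) -> P): 0.55 ≤ 0.55, so result = 1
  Gödel value = 1
Łukasiewicz evaluation:
  (P -> Q): min(1, 1 − 0.55 + 0.83) = 1
  ~(P -> Q): Łukasiewicz ¬ gives 1 − 1 = 0
  (~(P -> Q) -> Q): min(1, 1 − 0 + 0.83) = 1
  (P & P) = min(0.55, 0.55) = 0.55
  ((~(P -> Q) -> Q) & (P & P)) = min(1, 0.55) = 0.55
  (((~(P -> Q) -> Q) & (P & P)) -> P): min(1, 1 − 0.55 + 0.55) = 1
  Łukasiewicz value = 1
Difference: 1 − 1 = 0.00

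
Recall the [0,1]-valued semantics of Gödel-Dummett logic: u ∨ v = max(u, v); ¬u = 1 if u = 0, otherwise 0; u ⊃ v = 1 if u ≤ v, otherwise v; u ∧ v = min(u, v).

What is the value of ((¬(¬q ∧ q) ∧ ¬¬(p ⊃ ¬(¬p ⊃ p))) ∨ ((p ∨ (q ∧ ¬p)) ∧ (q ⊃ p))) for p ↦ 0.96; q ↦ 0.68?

0.96

¬q: Gödel ¬ of 0.68 = 0 (operand ≠ 0)
(¬q ∧ q) = min(0, 0.68) = 0
¬(¬q ∧ q): Gödel ¬ of 0 = 1 (operand is 0)
¬p: Gödel ¬ of 0.96 = 0 (operand ≠ 0)
(¬p ⊃ p): 0 ≤ 0.96, so result = 1
¬(¬p ⊃ p): Gödel ¬ of 1 = 0 (operand ≠ 0)
(p ⊃ ¬(¬p ⊃ p)): 0.96 > 0, so result = 0
¬(p ⊃ ¬(¬p ⊃ p)): Gödel ¬ of 0 = 1 (operand is 0)
¬¬(p ⊃ ¬(¬p ⊃ p)): Gödel ¬ of 1 = 0 (operand ≠ 0)
(¬(¬q ∧ q) ∧ ¬¬(p ⊃ ¬(¬p ⊃ p))) = min(1, 0) = 0
¬p: Gödel ¬ of 0.96 = 0 (operand ≠ 0)
(q ∧ ¬p) = min(0.68, 0) = 0
(p ∨ (q ∧ ¬p)) = max(0.96, 0) = 0.96
(q ⊃ p): 0.68 ≤ 0.96, so result = 1
((p ∨ (q ∧ ¬p)) ∧ (q ⊃ p)) = min(0.96, 1) = 0.96
((¬(¬q ∧ q) ∧ ¬¬(p ⊃ ¬(¬p ⊃ p))) ∨ ((p ∨ (q ∧ ¬p)) ∧ (q ⊃ p))) = max(0, 0.96) = 0.96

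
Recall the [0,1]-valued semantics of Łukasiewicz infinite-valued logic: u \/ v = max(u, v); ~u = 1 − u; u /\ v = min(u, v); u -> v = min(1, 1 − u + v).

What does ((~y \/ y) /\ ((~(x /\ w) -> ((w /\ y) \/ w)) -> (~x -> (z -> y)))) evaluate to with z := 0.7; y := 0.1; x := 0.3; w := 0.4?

0.90

~y: Łukasiewicz ¬ gives 1 − 0.1 = 0.9
(~y \/ y) = max(0.9, 0.1) = 0.9
(x /\ w) = min(0.3, 0.4) = 0.3
~(x /\ w): Łukasiewicz ¬ gives 1 − 0.3 = 0.7
(w /\ y) = min(0.4, 0.1) = 0.1
((w /\ y) \/ w) = max(0.1, 0.4) = 0.4
(~(x /\ w) -> ((w /\ y) \/ w)): min(1, 1 − 0.7 + 0.4) = 0.7
~x: Łukasiewicz ¬ gives 1 − 0.3 = 0.7
(z -> y): min(1, 1 − 0.7 + 0.1) = 0.4
(~x -> (z -> y)): min(1, 1 − 0.7 + 0.4) = 0.7
((~(x /\ w) -> ((w /\ y) \/ w)) -> (~x -> (z -> y))): min(1, 1 − 0.7 + 0.7) = 1
((~y \/ y) /\ ((~(x /\ w) -> ((w /\ y) \/ w)) -> (~x -> (z -> y)))) = min(0.9, 1) = 0.9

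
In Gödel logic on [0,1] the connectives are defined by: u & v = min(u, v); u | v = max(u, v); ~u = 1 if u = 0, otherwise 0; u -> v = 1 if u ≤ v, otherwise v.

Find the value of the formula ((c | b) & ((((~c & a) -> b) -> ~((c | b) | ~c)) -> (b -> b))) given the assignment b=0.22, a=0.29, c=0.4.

(c | b) = max(0.4, 0.22) = 0.4
~c: Gödel ¬ of 0.4 = 0 (operand ≠ 0)
(~c & a) = min(0, 0.29) = 0
((~c & a) -> b): 0 ≤ 0.22, so result = 1
(c | b) = max(0.4, 0.22) = 0.4
~c: Gödel ¬ of 0.4 = 0 (operand ≠ 0)
((c | b) | ~c) = max(0.4, 0) = 0.4
~((c | b) | ~c): Gödel ¬ of 0.4 = 0 (operand ≠ 0)
(((~c & a) -> b) -> ~((c | b) | ~c)): 1 > 0, so result = 0
(b -> b): 0.22 ≤ 0.22, so result = 1
((((~c & a) -> b) -> ~((c | b) | ~c)) -> (b -> b)): 0 ≤ 1, so result = 1
((c | b) & ((((~c & a) -> b) -> ~((c | b) | ~c)) -> (b -> b))) = min(0.4, 1) = 0.4

0.40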